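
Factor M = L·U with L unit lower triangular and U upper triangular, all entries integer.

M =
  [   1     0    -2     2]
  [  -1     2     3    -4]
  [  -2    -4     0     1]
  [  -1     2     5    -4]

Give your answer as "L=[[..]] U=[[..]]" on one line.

  row1 -= -1·row0 → [0,2,1,-2]
  row2 -= -2·row0 → [0,-4,-4,5]
  row3 -= -1·row0 → [0,2,3,-2]
  row2 -= -2·row1 → [0,0,-2,1]
  row3 -= 1·row1 → [0,0,2,0]
  row3 -= -1·row2 → [0,0,0,1]

L=[[1,0,0,0],[-1,1,0,0],[-2,-2,1,0],[-1,1,-1,1]] U=[[1,0,-2,2],[0,2,1,-2],[0,0,-2,1],[0,0,0,1]]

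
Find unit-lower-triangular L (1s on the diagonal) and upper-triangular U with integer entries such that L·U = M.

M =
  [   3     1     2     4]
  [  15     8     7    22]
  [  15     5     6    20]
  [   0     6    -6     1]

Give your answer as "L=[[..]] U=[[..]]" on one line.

  R1 -= 5·R0 → [0,3,-3,2]
  R2 -= 5·R0 → [0,0,-4,0]
  R3 -= 0·R0 → [0,6,-6,1]
  R2 -= 0·R1 → [0,0,-4,0]
  R3 -= 2·R1 → [0,0,0,-3]
  R3 -= 0·R2 → [0,0,0,-3]

L=[[1,0,0,0],[5,1,0,0],[5,0,1,0],[0,2,0,1]] U=[[3,1,2,4],[0,3,-3,2],[0,0,-4,0],[0,0,0,-3]]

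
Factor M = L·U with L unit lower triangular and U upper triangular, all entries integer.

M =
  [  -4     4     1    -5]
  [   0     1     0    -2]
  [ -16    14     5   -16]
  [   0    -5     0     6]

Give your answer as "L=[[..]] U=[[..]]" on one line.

L=[[1,0,0,0],[0,1,0,0],[4,-2,1,0],[0,-5,0,1]] U=[[-4,4,1,-5],[0,1,0,-2],[0,0,1,0],[0,0,0,-4]]

  R1 -= 0·R0 → [0,1,0,-2]
  R2 -= 4·R0 → [0,-2,1,4]
  R3 -= 0·R0 → [0,-5,0,6]
  R2 -= -2·R1 → [0,0,1,0]
  R3 -= -5·R1 → [0,0,0,-4]
  R3 -= 0·R2 → [0,0,0,-4]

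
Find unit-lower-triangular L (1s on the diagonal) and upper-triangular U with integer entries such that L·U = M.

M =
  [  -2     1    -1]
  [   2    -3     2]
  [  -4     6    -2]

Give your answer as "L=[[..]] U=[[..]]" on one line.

  row1 -= -1·row0 → [0,-2,1]
  row2 -= 2·row0 → [0,4,0]
  row2 -= -2·row1 → [0,0,2]

L=[[1,0,0],[-1,1,0],[2,-2,1]] U=[[-2,1,-1],[0,-2,1],[0,0,2]]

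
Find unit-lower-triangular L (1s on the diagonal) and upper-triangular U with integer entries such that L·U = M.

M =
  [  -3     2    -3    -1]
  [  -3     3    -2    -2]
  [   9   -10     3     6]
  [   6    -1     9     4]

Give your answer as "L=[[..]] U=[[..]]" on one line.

L=[[1,0,0,0],[1,1,0,0],[-3,-4,1,0],[-2,3,0,1]] U=[[-3,2,-3,-1],[0,1,1,-1],[0,0,-2,-1],[0,0,0,5]]

  r1 -= 1·r0 → [0,1,1,-1]
  r2 -= -3·r0 → [0,-4,-6,3]
  r3 -= -2·r0 → [0,3,3,2]
  r2 -= -4·r1 → [0,0,-2,-1]
  r3 -= 3·r1 → [0,0,0,5]
  r3 -= 0·r2 → [0,0,0,5]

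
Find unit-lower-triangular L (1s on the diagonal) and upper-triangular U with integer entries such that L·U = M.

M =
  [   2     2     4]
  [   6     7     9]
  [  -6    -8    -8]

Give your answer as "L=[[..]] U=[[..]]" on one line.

  R1 -= 3·R0 → [0,1,-3]
  R2 -= -3·R0 → [0,-2,4]
  R2 -= -2·R1 → [0,0,-2]

L=[[1,0,0],[3,1,0],[-3,-2,1]] U=[[2,2,4],[0,1,-3],[0,0,-2]]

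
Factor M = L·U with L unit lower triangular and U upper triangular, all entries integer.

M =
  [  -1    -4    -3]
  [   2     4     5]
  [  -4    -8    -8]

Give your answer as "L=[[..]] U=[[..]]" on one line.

L=[[1,0,0],[-2,1,0],[4,-2,1]] U=[[-1,-4,-3],[0,-4,-1],[0,0,2]]

  row1 -= -2·row0 → [0,-4,-1]
  row2 -= 4·row0 → [0,8,4]
  row2 -= -2·row1 → [0,0,2]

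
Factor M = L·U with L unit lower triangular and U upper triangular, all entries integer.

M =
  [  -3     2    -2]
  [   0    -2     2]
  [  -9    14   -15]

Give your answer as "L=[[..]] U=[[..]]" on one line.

L=[[1,0,0],[0,1,0],[3,-4,1]] U=[[-3,2,-2],[0,-2,2],[0,0,-1]]

  R1 -= 0·R0 → [0,-2,2]
  R2 -= 3·R0 → [0,8,-9]
  R2 -= -4·R1 → [0,0,-1]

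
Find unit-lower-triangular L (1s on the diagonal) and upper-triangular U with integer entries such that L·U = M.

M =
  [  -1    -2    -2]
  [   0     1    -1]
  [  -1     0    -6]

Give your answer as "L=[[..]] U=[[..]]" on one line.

  R1 -= 0·R0 → [0,1,-1]
  R2 -= 1·R0 → [0,2,-4]
  R2 -= 2·R1 → [0,0,-2]

L=[[1,0,0],[0,1,0],[1,2,1]] U=[[-1,-2,-2],[0,1,-1],[0,0,-2]]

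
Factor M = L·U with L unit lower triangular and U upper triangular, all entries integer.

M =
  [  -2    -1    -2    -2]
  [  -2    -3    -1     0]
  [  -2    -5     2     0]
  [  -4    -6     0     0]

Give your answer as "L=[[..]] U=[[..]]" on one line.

  r1 -= 1·r0 → [0,-2,1,2]
  r2 -= 1·r0 → [0,-4,4,2]
  r3 -= 2·r0 → [0,-4,4,4]
  r2 -= 2·r1 → [0,0,2,-2]
  r3 -= 2·r1 → [0,0,2,0]
  r3 -= 1·r2 → [0,0,0,2]

L=[[1,0,0,0],[1,1,0,0],[1,2,1,0],[2,2,1,1]] U=[[-2,-1,-2,-2],[0,-2,1,2],[0,0,2,-2],[0,0,0,2]]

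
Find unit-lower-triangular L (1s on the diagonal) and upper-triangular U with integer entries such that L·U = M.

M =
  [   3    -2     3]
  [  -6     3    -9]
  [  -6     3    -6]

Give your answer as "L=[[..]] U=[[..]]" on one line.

  row1 -= -2·row0 → [0,-1,-3]
  row2 -= -2·row0 → [0,-1,0]
  row2 -= 1·row1 → [0,0,3]

L=[[1,0,0],[-2,1,0],[-2,1,1]] U=[[3,-2,3],[0,-1,-3],[0,0,3]]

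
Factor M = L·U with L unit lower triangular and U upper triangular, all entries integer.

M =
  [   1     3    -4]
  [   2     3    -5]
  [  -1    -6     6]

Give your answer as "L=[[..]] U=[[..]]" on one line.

  R1 -= 2·R0 → [0,-3,3]
  R2 -= -1·R0 → [0,-3,2]
  R2 -= 1·R1 → [0,0,-1]

L=[[1,0,0],[2,1,0],[-1,1,1]] U=[[1,3,-4],[0,-3,3],[0,0,-1]]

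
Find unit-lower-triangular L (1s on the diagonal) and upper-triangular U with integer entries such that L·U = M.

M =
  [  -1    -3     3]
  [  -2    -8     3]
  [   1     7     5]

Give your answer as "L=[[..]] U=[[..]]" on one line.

L=[[1,0,0],[2,1,0],[-1,-2,1]] U=[[-1,-3,3],[0,-2,-3],[0,0,2]]

  row1 -= 2·row0 → [0,-2,-3]
  row2 -= -1·row0 → [0,4,8]
  row2 -= -2·row1 → [0,0,2]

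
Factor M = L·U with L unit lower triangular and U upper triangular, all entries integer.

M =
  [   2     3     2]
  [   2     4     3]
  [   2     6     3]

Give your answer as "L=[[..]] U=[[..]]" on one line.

L=[[1,0,0],[1,1,0],[1,3,1]] U=[[2,3,2],[0,1,1],[0,0,-2]]

  r1 -= 1·r0 → [0,1,1]
  r2 -= 1·r0 → [0,3,1]
  r2 -= 3·r1 → [0,0,-2]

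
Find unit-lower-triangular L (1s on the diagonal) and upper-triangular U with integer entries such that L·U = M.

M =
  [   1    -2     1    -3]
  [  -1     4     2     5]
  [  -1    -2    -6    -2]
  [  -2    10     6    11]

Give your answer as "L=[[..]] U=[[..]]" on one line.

L=[[1,0,0,0],[-1,1,0,0],[-1,-2,1,0],[-2,3,-1,1]] U=[[1,-2,1,-3],[0,2,3,2],[0,0,1,-1],[0,0,0,-2]]

  row1 -= -1·row0 → [0,2,3,2]
  row2 -= -1·row0 → [0,-4,-5,-5]
  row3 -= -2·row0 → [0,6,8,5]
  row2 -= -2·row1 → [0,0,1,-1]
  row3 -= 3·row1 → [0,0,-1,-1]
  row3 -= -1·row2 → [0,0,0,-2]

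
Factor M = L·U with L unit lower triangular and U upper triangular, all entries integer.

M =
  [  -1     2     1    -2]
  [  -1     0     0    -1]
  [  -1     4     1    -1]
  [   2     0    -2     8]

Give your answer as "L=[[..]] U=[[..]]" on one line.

L=[[1,0,0,0],[1,1,0,0],[1,-1,1,0],[-2,-2,2,1]] U=[[-1,2,1,-2],[0,-2,-1,1],[0,0,-1,2],[0,0,0,2]]

  row1 -= 1·row0 → [0,-2,-1,1]
  row2 -= 1·row0 → [0,2,0,1]
  row3 -= -2·row0 → [0,4,0,4]
  row2 -= -1·row1 → [0,0,-1,2]
  row3 -= -2·row1 → [0,0,-2,6]
  row3 -= 2·row2 → [0,0,0,2]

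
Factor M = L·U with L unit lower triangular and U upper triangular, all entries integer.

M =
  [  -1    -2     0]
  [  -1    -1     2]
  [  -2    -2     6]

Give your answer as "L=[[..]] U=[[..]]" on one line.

  row1 -= 1·row0 → [0,1,2]
  row2 -= 2·row0 → [0,2,6]
  row2 -= 2·row1 → [0,0,2]

L=[[1,0,0],[1,1,0],[2,2,1]] U=[[-1,-2,0],[0,1,2],[0,0,2]]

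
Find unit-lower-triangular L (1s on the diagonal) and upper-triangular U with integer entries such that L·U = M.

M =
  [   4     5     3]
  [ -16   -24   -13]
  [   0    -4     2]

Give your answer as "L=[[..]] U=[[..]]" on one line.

L=[[1,0,0],[-4,1,0],[0,1,1]] U=[[4,5,3],[0,-4,-1],[0,0,3]]

  r1 -= -4·r0 → [0,-4,-1]
  r2 -= 0·r0 → [0,-4,2]
  r2 -= 1·r1 → [0,0,3]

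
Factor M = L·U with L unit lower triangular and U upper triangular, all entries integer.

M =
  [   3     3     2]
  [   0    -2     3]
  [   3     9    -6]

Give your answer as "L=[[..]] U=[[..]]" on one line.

L=[[1,0,0],[0,1,0],[1,-3,1]] U=[[3,3,2],[0,-2,3],[0,0,1]]

  r1 -= 0·r0 → [0,-2,3]
  r2 -= 1·r0 → [0,6,-8]
  r2 -= -3·r1 → [0,0,1]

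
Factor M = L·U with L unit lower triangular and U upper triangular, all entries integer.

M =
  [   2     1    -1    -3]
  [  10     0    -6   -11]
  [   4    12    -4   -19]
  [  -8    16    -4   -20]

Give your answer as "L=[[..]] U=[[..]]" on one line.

  row1 -= 5·row0 → [0,-5,-1,4]
  row2 -= 2·row0 → [0,10,-2,-13]
  row3 -= -4·row0 → [0,20,-8,-32]
  row2 -= -2·row1 → [0,0,-4,-5]
  row3 -= -4·row1 → [0,0,-12,-16]
  row3 -= 3·row2 → [0,0,0,-1]

L=[[1,0,0,0],[5,1,0,0],[2,-2,1,0],[-4,-4,3,1]] U=[[2,1,-1,-3],[0,-5,-1,4],[0,0,-4,-5],[0,0,0,-1]]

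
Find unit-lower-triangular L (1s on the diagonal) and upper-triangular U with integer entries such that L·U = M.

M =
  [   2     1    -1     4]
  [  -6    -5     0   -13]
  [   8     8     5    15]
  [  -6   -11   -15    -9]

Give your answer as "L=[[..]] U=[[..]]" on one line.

  R1 -= -3·R0 → [0,-2,-3,-1]
  R2 -= 4·R0 → [0,4,9,-1]
  R3 -= -3·R0 → [0,-8,-18,3]
  R2 -= -2·R1 → [0,0,3,-3]
  R3 -= 4·R1 → [0,0,-6,7]
  R3 -= -2·R2 → [0,0,0,1]

L=[[1,0,0,0],[-3,1,0,0],[4,-2,1,0],[-3,4,-2,1]] U=[[2,1,-1,4],[0,-2,-3,-1],[0,0,3,-3],[0,0,0,1]]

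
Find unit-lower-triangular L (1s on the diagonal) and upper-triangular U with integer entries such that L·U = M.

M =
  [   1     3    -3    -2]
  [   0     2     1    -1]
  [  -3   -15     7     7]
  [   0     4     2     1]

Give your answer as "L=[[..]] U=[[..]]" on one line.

  R1 -= 0·R0 → [0,2,1,-1]
  R2 -= -3·R0 → [0,-6,-2,1]
  R3 -= 0·R0 → [0,4,2,1]
  R2 -= -3·R1 → [0,0,1,-2]
  R3 -= 2·R1 → [0,0,0,3]
  R3 -= 0·R2 → [0,0,0,3]

L=[[1,0,0,0],[0,1,0,0],[-3,-3,1,0],[0,2,0,1]] U=[[1,3,-3,-2],[0,2,1,-1],[0,0,1,-2],[0,0,0,3]]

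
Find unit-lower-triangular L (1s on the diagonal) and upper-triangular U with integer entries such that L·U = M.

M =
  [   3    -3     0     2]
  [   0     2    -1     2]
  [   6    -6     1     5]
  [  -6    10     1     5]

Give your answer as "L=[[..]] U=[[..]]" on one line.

  r1 -= 0·r0 → [0,2,-1,2]
  r2 -= 2·r0 → [0,0,1,1]
  r3 -= -2·r0 → [0,4,1,9]
  r2 -= 0·r1 → [0,0,1,1]
  r3 -= 2·r1 → [0,0,3,5]
  r3 -= 3·r2 → [0,0,0,2]

L=[[1,0,0,0],[0,1,0,0],[2,0,1,0],[-2,2,3,1]] U=[[3,-3,0,2],[0,2,-1,2],[0,0,1,1],[0,0,0,2]]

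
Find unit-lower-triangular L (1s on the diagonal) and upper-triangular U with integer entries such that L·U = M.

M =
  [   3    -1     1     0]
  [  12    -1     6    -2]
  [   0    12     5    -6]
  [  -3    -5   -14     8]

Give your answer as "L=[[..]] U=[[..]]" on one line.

  row1 -= 4·row0 → [0,3,2,-2]
  row2 -= 0·row0 → [0,12,5,-6]
  row3 -= -1·row0 → [0,-6,-13,8]
  row2 -= 4·row1 → [0,0,-3,2]
  row3 -= -2·row1 → [0,0,-9,4]
  row3 -= 3·row2 → [0,0,0,-2]

L=[[1,0,0,0],[4,1,0,0],[0,4,1,0],[-1,-2,3,1]] U=[[3,-1,1,0],[0,3,2,-2],[0,0,-3,2],[0,0,0,-2]]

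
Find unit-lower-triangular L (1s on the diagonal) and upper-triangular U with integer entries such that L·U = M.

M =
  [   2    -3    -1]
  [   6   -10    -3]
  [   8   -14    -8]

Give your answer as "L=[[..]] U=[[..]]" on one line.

L=[[1,0,0],[3,1,0],[4,2,1]] U=[[2,-3,-1],[0,-1,0],[0,0,-4]]

  R1 -= 3·R0 → [0,-1,0]
  R2 -= 4·R0 → [0,-2,-4]
  R2 -= 2·R1 → [0,0,-4]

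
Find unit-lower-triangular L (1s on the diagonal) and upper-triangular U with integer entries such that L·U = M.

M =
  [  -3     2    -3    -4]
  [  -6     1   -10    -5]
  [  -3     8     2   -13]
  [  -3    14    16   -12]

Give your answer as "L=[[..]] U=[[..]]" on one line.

  R1 -= 2·R0 → [0,-3,-4,3]
  R2 -= 1·R0 → [0,6,5,-9]
  R3 -= 1·R0 → [0,12,19,-8]
  R2 -= -2·R1 → [0,0,-3,-3]
  R3 -= -4·R1 → [0,0,3,4]
  R3 -= -1·R2 → [0,0,0,1]

L=[[1,0,0,0],[2,1,0,0],[1,-2,1,0],[1,-4,-1,1]] U=[[-3,2,-3,-4],[0,-3,-4,3],[0,0,-3,-3],[0,0,0,1]]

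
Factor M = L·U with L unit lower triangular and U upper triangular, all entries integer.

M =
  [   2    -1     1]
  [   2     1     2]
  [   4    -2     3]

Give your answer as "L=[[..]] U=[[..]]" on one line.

L=[[1,0,0],[1,1,0],[2,0,1]] U=[[2,-1,1],[0,2,1],[0,0,1]]

  row1 -= 1·row0 → [0,2,1]
  row2 -= 2·row0 → [0,0,1]
  row2 -= 0·row1 → [0,0,1]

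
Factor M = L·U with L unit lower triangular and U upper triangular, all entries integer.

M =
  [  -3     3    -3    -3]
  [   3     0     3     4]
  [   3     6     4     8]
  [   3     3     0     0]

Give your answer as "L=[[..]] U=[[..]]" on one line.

L=[[1,0,0,0],[-1,1,0,0],[-1,3,1,0],[-1,2,-3,1]] U=[[-3,3,-3,-3],[0,3,0,1],[0,0,1,2],[0,0,0,1]]

  r1 -= -1·r0 → [0,3,0,1]
  r2 -= -1·r0 → [0,9,1,5]
  r3 -= -1·r0 → [0,6,-3,-3]
  r2 -= 3·r1 → [0,0,1,2]
  r3 -= 2·r1 → [0,0,-3,-5]
  r3 -= -3·r2 → [0,0,0,1]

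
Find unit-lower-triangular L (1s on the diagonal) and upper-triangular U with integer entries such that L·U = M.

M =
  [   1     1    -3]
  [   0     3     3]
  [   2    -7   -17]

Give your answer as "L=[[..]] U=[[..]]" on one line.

L=[[1,0,0],[0,1,0],[2,-3,1]] U=[[1,1,-3],[0,3,3],[0,0,-2]]

  row1 -= 0·row0 → [0,3,3]
  row2 -= 2·row0 → [0,-9,-11]
  row2 -= -3·row1 → [0,0,-2]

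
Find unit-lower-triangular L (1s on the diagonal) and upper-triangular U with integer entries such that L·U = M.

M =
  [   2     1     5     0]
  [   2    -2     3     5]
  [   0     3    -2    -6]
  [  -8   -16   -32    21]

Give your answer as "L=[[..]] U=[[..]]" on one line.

  row1 -= 1·row0 → [0,-3,-2,5]
  row2 -= 0·row0 → [0,3,-2,-6]
  row3 -= -4·row0 → [0,-12,-12,21]
  row2 -= -1·row1 → [0,0,-4,-1]
  row3 -= 4·row1 → [0,0,-4,1]
  row3 -= 1·row2 → [0,0,0,2]

L=[[1,0,0,0],[1,1,0,0],[0,-1,1,0],[-4,4,1,1]] U=[[2,1,5,0],[0,-3,-2,5],[0,0,-4,-1],[0,0,0,2]]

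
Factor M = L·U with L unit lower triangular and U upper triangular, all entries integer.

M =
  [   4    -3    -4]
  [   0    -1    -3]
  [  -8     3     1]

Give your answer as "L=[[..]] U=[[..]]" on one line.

L=[[1,0,0],[0,1,0],[-2,3,1]] U=[[4,-3,-4],[0,-1,-3],[0,0,2]]

  r1 -= 0·r0 → [0,-1,-3]
  r2 -= -2·r0 → [0,-3,-7]
  r2 -= 3·r1 → [0,0,2]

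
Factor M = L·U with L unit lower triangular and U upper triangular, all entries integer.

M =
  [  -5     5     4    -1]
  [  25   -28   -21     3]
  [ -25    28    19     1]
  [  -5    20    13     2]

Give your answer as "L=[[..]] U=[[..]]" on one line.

L=[[1,0,0,0],[-5,1,0,0],[5,-1,1,0],[1,-5,-2,1]] U=[[-5,5,4,-1],[0,-3,-1,-2],[0,0,-2,4],[0,0,0,1]]

  row1 -= -5·row0 → [0,-3,-1,-2]
  row2 -= 5·row0 → [0,3,-1,6]
  row3 -= 1·row0 → [0,15,9,3]
  row2 -= -1·row1 → [0,0,-2,4]
  row3 -= -5·row1 → [0,0,4,-7]
  row3 -= -2·row2 → [0,0,0,1]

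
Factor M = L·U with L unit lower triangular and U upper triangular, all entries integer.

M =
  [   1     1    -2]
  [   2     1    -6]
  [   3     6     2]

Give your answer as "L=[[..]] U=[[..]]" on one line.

  r1 -= 2·r0 → [0,-1,-2]
  r2 -= 3·r0 → [0,3,8]
  r2 -= -3·r1 → [0,0,2]

L=[[1,0,0],[2,1,0],[3,-3,1]] U=[[1,1,-2],[0,-1,-2],[0,0,2]]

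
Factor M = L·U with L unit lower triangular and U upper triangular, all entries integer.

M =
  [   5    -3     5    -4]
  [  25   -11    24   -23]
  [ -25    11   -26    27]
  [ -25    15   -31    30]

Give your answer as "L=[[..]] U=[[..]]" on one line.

  r1 -= 5·r0 → [0,4,-1,-3]
  r2 -= -5·r0 → [0,-4,-1,7]
  r3 -= -5·r0 → [0,0,-6,10]
  r2 -= -1·r1 → [0,0,-2,4]
  r3 -= 0·r1 → [0,0,-6,10]
  r3 -= 3·r2 → [0,0,0,-2]

L=[[1,0,0,0],[5,1,0,0],[-5,-1,1,0],[-5,0,3,1]] U=[[5,-3,5,-4],[0,4,-1,-3],[0,0,-2,4],[0,0,0,-2]]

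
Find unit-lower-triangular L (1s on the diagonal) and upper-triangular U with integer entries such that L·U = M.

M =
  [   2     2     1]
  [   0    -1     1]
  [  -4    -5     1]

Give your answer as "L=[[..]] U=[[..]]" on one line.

L=[[1,0,0],[0,1,0],[-2,1,1]] U=[[2,2,1],[0,-1,1],[0,0,2]]

  R1 -= 0·R0 → [0,-1,1]
  R2 -= -2·R0 → [0,-1,3]
  R2 -= 1·R1 → [0,0,2]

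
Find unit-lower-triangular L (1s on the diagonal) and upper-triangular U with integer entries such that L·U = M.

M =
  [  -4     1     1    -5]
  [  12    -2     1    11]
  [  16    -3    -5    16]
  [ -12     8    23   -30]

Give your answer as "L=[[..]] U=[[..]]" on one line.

  row1 -= -3·row0 → [0,1,4,-4]
  row2 -= -4·row0 → [0,1,-1,-4]
  row3 -= 3·row0 → [0,5,20,-15]
  row2 -= 1·row1 → [0,0,-5,0]
  row3 -= 5·row1 → [0,0,0,5]
  row3 -= 0·row2 → [0,0,0,5]

L=[[1,0,0,0],[-3,1,0,0],[-4,1,1,0],[3,5,0,1]] U=[[-4,1,1,-5],[0,1,4,-4],[0,0,-5,0],[0,0,0,5]]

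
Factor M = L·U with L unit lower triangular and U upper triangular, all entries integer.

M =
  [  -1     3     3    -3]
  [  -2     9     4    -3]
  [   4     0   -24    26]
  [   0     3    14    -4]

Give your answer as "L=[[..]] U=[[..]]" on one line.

  r1 -= 2·r0 → [0,3,-2,3]
  r2 -= -4·r0 → [0,12,-12,14]
  r3 -= 0·r0 → [0,3,14,-4]
  r2 -= 4·r1 → [0,0,-4,2]
  r3 -= 1·r1 → [0,0,16,-7]
  r3 -= -4·r2 → [0,0,0,1]

L=[[1,0,0,0],[2,1,0,0],[-4,4,1,0],[0,1,-4,1]] U=[[-1,3,3,-3],[0,3,-2,3],[0,0,-4,2],[0,0,0,1]]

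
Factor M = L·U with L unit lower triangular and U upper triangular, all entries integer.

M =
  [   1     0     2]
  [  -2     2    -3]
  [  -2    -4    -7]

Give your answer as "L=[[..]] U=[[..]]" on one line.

  r1 -= -2·r0 → [0,2,1]
  r2 -= -2·r0 → [0,-4,-3]
  r2 -= -2·r1 → [0,0,-1]

L=[[1,0,0],[-2,1,0],[-2,-2,1]] U=[[1,0,2],[0,2,1],[0,0,-1]]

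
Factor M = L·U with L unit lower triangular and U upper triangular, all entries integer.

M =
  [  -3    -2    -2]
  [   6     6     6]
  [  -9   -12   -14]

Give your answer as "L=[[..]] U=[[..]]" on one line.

  row1 -= -2·row0 → [0,2,2]
  row2 -= 3·row0 → [0,-6,-8]
  row2 -= -3·row1 → [0,0,-2]

L=[[1,0,0],[-2,1,0],[3,-3,1]] U=[[-3,-2,-2],[0,2,2],[0,0,-2]]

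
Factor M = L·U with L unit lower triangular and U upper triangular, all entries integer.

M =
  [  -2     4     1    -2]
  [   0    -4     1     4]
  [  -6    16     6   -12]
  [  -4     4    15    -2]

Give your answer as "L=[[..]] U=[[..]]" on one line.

L=[[1,0,0,0],[0,1,0,0],[3,-1,1,0],[2,1,3,1]] U=[[-2,4,1,-2],[0,-4,1,4],[0,0,4,-2],[0,0,0,4]]

  r1 -= 0·r0 → [0,-4,1,4]
  r2 -= 3·r0 → [0,4,3,-6]
  r3 -= 2·r0 → [0,-4,13,2]
  r2 -= -1·r1 → [0,0,4,-2]
  r3 -= 1·r1 → [0,0,12,-2]
  r3 -= 3·r2 → [0,0,0,4]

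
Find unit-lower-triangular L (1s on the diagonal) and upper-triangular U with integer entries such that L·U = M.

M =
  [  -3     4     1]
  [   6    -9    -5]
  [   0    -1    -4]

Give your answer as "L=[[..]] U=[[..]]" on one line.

L=[[1,0,0],[-2,1,0],[0,1,1]] U=[[-3,4,1],[0,-1,-3],[0,0,-1]]

  row1 -= -2·row0 → [0,-1,-3]
  row2 -= 0·row0 → [0,-1,-4]
  row2 -= 1·row1 → [0,0,-1]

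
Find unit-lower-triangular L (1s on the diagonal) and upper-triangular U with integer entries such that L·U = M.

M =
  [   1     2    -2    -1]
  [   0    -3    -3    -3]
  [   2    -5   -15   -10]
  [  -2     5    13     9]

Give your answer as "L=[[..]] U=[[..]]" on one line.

  R1 -= 0·R0 → [0,-3,-3,-3]
  R2 -= 2·R0 → [0,-9,-11,-8]
  R3 -= -2·R0 → [0,9,9,7]
  R2 -= 3·R1 → [0,0,-2,1]
  R3 -= -3·R1 → [0,0,0,-2]
  R3 -= 0·R2 → [0,0,0,-2]

L=[[1,0,0,0],[0,1,0,0],[2,3,1,0],[-2,-3,0,1]] U=[[1,2,-2,-1],[0,-3,-3,-3],[0,0,-2,1],[0,0,0,-2]]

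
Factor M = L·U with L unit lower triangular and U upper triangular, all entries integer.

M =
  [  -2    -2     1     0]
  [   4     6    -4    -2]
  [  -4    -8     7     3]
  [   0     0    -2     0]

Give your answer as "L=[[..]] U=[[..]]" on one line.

L=[[1,0,0,0],[-2,1,0,0],[2,-2,1,0],[0,0,-2,1]] U=[[-2,-2,1,0],[0,2,-2,-2],[0,0,1,-1],[0,0,0,-2]]

  row1 -= -2·row0 → [0,2,-2,-2]
  row2 -= 2·row0 → [0,-4,5,3]
  row3 -= 0·row0 → [0,0,-2,0]
  row2 -= -2·row1 → [0,0,1,-1]
  row3 -= 0·row1 → [0,0,-2,0]
  row3 -= -2·row2 → [0,0,0,-2]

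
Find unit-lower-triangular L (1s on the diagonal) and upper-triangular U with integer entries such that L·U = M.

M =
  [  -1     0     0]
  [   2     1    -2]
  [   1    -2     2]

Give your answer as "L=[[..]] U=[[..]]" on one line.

  R1 -= -2·R0 → [0,1,-2]
  R2 -= -1·R0 → [0,-2,2]
  R2 -= -2·R1 → [0,0,-2]

L=[[1,0,0],[-2,1,0],[-1,-2,1]] U=[[-1,0,0],[0,1,-2],[0,0,-2]]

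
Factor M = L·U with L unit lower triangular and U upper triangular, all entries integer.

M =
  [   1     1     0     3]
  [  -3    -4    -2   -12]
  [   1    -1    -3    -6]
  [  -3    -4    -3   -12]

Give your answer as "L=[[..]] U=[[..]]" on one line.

  row1 -= -3·row0 → [0,-1,-2,-3]
  row2 -= 1·row0 → [0,-2,-3,-9]
  row3 -= -3·row0 → [0,-1,-3,-3]
  row2 -= 2·row1 → [0,0,1,-3]
  row3 -= 1·row1 → [0,0,-1,0]
  row3 -= -1·row2 → [0,0,0,-3]

L=[[1,0,0,0],[-3,1,0,0],[1,2,1,0],[-3,1,-1,1]] U=[[1,1,0,3],[0,-1,-2,-3],[0,0,1,-3],[0,0,0,-3]]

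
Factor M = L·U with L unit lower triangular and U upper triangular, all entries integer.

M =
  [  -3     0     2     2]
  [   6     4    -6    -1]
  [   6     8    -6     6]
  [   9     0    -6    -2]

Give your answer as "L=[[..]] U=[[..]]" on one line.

L=[[1,0,0,0],[-2,1,0,0],[-2,2,1,0],[-3,0,0,1]] U=[[-3,0,2,2],[0,4,-2,3],[0,0,2,4],[0,0,0,4]]

  r1 -= -2·r0 → [0,4,-2,3]
  r2 -= -2·r0 → [0,8,-2,10]
  r3 -= -3·r0 → [0,0,0,4]
  r2 -= 2·r1 → [0,0,2,4]
  r3 -= 0·r1 → [0,0,0,4]
  r3 -= 0·r2 → [0,0,0,4]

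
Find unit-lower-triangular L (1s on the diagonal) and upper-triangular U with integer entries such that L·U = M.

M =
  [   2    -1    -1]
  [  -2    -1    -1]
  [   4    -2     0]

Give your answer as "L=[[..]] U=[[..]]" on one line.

L=[[1,0,0],[-1,1,0],[2,0,1]] U=[[2,-1,-1],[0,-2,-2],[0,0,2]]

  R1 -= -1·R0 → [0,-2,-2]
  R2 -= 2·R0 → [0,0,2]
  R2 -= 0·R1 → [0,0,2]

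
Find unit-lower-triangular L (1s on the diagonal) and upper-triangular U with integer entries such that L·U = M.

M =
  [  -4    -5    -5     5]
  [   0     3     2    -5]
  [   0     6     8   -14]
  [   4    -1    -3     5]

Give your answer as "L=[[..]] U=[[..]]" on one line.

L=[[1,0,0,0],[0,1,0,0],[0,2,1,0],[-1,-2,-1,1]] U=[[-4,-5,-5,5],[0,3,2,-5],[0,0,4,-4],[0,0,0,-4]]

  R1 -= 0·R0 → [0,3,2,-5]
  R2 -= 0·R0 → [0,6,8,-14]
  R3 -= -1·R0 → [0,-6,-8,10]
  R2 -= 2·R1 → [0,0,4,-4]
  R3 -= -2·R1 → [0,0,-4,0]
  R3 -= -1·R2 → [0,0,0,-4]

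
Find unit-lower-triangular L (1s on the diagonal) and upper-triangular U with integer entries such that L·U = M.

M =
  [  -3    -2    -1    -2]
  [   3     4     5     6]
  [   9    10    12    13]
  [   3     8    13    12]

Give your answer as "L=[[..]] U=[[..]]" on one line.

L=[[1,0,0,0],[-1,1,0,0],[-3,2,1,0],[-1,3,0,1]] U=[[-3,-2,-1,-2],[0,2,4,4],[0,0,1,-1],[0,0,0,-2]]

  R1 -= -1·R0 → [0,2,4,4]
  R2 -= -3·R0 → [0,4,9,7]
  R3 -= -1·R0 → [0,6,12,10]
  R2 -= 2·R1 → [0,0,1,-1]
  R3 -= 3·R1 → [0,0,0,-2]
  R3 -= 0·R2 → [0,0,0,-2]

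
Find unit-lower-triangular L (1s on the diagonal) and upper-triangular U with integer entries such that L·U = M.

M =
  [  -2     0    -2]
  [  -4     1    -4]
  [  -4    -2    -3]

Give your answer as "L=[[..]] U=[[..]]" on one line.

L=[[1,0,0],[2,1,0],[2,-2,1]] U=[[-2,0,-2],[0,1,0],[0,0,1]]

  r1 -= 2·r0 → [0,1,0]
  r2 -= 2·r0 → [0,-2,1]
  r2 -= -2·r1 → [0,0,1]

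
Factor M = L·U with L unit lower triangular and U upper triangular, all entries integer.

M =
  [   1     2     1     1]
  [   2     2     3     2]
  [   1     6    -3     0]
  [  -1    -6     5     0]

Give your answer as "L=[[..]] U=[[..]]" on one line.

  row1 -= 2·row0 → [0,-2,1,0]
  row2 -= 1·row0 → [0,4,-4,-1]
  row3 -= -1·row0 → [0,-4,6,1]
  row2 -= -2·row1 → [0,0,-2,-1]
  row3 -= 2·row1 → [0,0,4,1]
  row3 -= -2·row2 → [0,0,0,-1]

L=[[1,0,0,0],[2,1,0,0],[1,-2,1,0],[-1,2,-2,1]] U=[[1,2,1,1],[0,-2,1,0],[0,0,-2,-1],[0,0,0,-1]]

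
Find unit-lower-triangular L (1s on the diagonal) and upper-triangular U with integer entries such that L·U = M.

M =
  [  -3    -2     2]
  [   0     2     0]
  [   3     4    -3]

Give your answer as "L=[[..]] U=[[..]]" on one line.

  row1 -= 0·row0 → [0,2,0]
  row2 -= -1·row0 → [0,2,-1]
  row2 -= 1·row1 → [0,0,-1]

L=[[1,0,0],[0,1,0],[-1,1,1]] U=[[-3,-2,2],[0,2,0],[0,0,-1]]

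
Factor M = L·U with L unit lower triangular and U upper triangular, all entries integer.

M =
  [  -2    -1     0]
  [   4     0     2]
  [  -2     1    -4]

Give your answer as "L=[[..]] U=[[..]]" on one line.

  r1 -= -2·r0 → [0,-2,2]
  r2 -= 1·r0 → [0,2,-4]
  r2 -= -1·r1 → [0,0,-2]

L=[[1,0,0],[-2,1,0],[1,-1,1]] U=[[-2,-1,0],[0,-2,2],[0,0,-2]]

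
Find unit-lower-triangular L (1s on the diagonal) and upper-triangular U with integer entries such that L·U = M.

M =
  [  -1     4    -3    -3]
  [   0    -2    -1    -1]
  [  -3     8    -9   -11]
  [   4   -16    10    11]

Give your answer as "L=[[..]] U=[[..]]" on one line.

  row1 -= 0·row0 → [0,-2,-1,-1]
  row2 -= 3·row0 → [0,-4,0,-2]
  row3 -= -4·row0 → [0,0,-2,-1]
  row2 -= 2·row1 → [0,0,2,0]
  row3 -= 0·row1 → [0,0,-2,-1]
  row3 -= -1·row2 → [0,0,0,-1]

L=[[1,0,0,0],[0,1,0,0],[3,2,1,0],[-4,0,-1,1]] U=[[-1,4,-3,-3],[0,-2,-1,-1],[0,0,2,0],[0,0,0,-1]]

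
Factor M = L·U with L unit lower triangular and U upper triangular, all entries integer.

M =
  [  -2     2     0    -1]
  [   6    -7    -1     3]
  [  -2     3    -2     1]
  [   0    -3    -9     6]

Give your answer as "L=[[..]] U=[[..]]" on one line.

L=[[1,0,0,0],[-3,1,0,0],[1,-1,1,0],[0,3,2,1]] U=[[-2,2,0,-1],[0,-1,-1,0],[0,0,-3,2],[0,0,0,2]]

  r1 -= -3·r0 → [0,-1,-1,0]
  r2 -= 1·r0 → [0,1,-2,2]
  r3 -= 0·r0 → [0,-3,-9,6]
  r2 -= -1·r1 → [0,0,-3,2]
  r3 -= 3·r1 → [0,0,-6,6]
  r3 -= 2·r2 → [0,0,0,2]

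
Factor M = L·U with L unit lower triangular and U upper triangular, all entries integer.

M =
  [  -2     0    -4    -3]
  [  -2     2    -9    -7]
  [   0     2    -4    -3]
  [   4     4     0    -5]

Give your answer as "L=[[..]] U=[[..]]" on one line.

  row1 -= 1·row0 → [0,2,-5,-4]
  row2 -= 0·row0 → [0,2,-4,-3]
  row3 -= -2·row0 → [0,4,-8,-11]
  row2 -= 1·row1 → [0,0,1,1]
  row3 -= 2·row1 → [0,0,2,-3]
  row3 -= 2·row2 → [0,0,0,-5]

L=[[1,0,0,0],[1,1,0,0],[0,1,1,0],[-2,2,2,1]] U=[[-2,0,-4,-3],[0,2,-5,-4],[0,0,1,1],[0,0,0,-5]]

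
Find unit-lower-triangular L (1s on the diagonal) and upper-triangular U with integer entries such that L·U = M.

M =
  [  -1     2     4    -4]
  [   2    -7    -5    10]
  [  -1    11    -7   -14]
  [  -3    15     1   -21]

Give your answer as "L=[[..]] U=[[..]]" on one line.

  R1 -= -2·R0 → [0,-3,3,2]
  R2 -= 1·R0 → [0,9,-11,-10]
  R3 -= 3·R0 → [0,9,-11,-9]
  R2 -= -3·R1 → [0,0,-2,-4]
  R3 -= -3·R1 → [0,0,-2,-3]
  R3 -= 1·R2 → [0,0,0,1]

L=[[1,0,0,0],[-2,1,0,0],[1,-3,1,0],[3,-3,1,1]] U=[[-1,2,4,-4],[0,-3,3,2],[0,0,-2,-4],[0,0,0,1]]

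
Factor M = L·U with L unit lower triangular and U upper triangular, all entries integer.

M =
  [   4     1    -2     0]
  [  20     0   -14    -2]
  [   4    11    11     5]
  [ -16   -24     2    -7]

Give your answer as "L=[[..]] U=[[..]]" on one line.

  row1 -= 5·row0 → [0,-5,-4,-2]
  row2 -= 1·row0 → [0,10,13,5]
  row3 -= -4·row0 → [0,-20,-6,-7]
  row2 -= -2·row1 → [0,0,5,1]
  row3 -= 4·row1 → [0,0,10,1]
  row3 -= 2·row2 → [0,0,0,-1]

L=[[1,0,0,0],[5,1,0,0],[1,-2,1,0],[-4,4,2,1]] U=[[4,1,-2,0],[0,-5,-4,-2],[0,0,5,1],[0,0,0,-1]]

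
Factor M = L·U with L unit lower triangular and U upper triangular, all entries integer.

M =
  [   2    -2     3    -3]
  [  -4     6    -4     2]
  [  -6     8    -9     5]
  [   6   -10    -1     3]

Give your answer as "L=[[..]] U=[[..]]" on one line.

L=[[1,0,0,0],[-2,1,0,0],[-3,1,1,0],[3,-2,3,1]] U=[[2,-2,3,-3],[0,2,2,-4],[0,0,-2,0],[0,0,0,4]]

  R1 -= -2·R0 → [0,2,2,-4]
  R2 -= -3·R0 → [0,2,0,-4]
  R3 -= 3·R0 → [0,-4,-10,12]
  R2 -= 1·R1 → [0,0,-2,0]
  R3 -= -2·R1 → [0,0,-6,4]
  R3 -= 3·R2 → [0,0,0,4]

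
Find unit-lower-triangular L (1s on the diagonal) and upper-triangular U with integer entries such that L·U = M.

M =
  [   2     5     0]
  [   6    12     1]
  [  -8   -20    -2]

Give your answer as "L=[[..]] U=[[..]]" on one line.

L=[[1,0,0],[3,1,0],[-4,0,1]] U=[[2,5,0],[0,-3,1],[0,0,-2]]

  R1 -= 3·R0 → [0,-3,1]
  R2 -= -4·R0 → [0,0,-2]
  R2 -= 0·R1 → [0,0,-2]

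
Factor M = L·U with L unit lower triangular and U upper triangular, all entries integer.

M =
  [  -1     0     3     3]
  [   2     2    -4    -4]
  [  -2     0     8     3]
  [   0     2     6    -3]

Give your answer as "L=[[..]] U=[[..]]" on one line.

  row1 -= -2·row0 → [0,2,2,2]
  row2 -= 2·row0 → [0,0,2,-3]
  row3 -= 0·row0 → [0,2,6,-3]
  row2 -= 0·row1 → [0,0,2,-3]
  row3 -= 1·row1 → [0,0,4,-5]
  row3 -= 2·row2 → [0,0,0,1]

L=[[1,0,0,0],[-2,1,0,0],[2,0,1,0],[0,1,2,1]] U=[[-1,0,3,3],[0,2,2,2],[0,0,2,-3],[0,0,0,1]]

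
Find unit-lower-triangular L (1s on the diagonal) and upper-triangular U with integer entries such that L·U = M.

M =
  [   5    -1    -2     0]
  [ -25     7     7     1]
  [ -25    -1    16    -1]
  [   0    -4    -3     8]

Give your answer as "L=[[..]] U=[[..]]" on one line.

L=[[1,0,0,0],[-5,1,0,0],[-5,-3,1,0],[0,-2,3,1]] U=[[5,-1,-2,0],[0,2,-3,1],[0,0,-3,2],[0,0,0,4]]

  R1 -= -5·R0 → [0,2,-3,1]
  R2 -= -5·R0 → [0,-6,6,-1]
  R3 -= 0·R0 → [0,-4,-3,8]
  R2 -= -3·R1 → [0,0,-3,2]
  R3 -= -2·R1 → [0,0,-9,10]
  R3 -= 3·R2 → [0,0,0,4]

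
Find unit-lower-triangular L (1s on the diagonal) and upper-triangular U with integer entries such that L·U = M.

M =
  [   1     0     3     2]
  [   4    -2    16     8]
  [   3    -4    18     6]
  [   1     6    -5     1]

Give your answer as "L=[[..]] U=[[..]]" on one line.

L=[[1,0,0,0],[4,1,0,0],[3,2,1,0],[1,-3,4,1]] U=[[1,0,3,2],[0,-2,4,0],[0,0,1,0],[0,0,0,-1]]

  R1 -= 4·R0 → [0,-2,4,0]
  R2 -= 3·R0 → [0,-4,9,0]
  R3 -= 1·R0 → [0,6,-8,-1]
  R2 -= 2·R1 → [0,0,1,0]
  R3 -= -3·R1 → [0,0,4,-1]
  R3 -= 4·R2 → [0,0,0,-1]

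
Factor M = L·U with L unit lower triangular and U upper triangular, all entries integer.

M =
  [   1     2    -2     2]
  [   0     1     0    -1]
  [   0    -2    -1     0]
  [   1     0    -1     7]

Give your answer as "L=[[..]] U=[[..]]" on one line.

  r1 -= 0·r0 → [0,1,0,-1]
  r2 -= 0·r0 → [0,-2,-1,0]
  r3 -= 1·r0 → [0,-2,1,5]
  r2 -= -2·r1 → [0,0,-1,-2]
  r3 -= -2·r1 → [0,0,1,3]
  r3 -= -1·r2 → [0,0,0,1]

L=[[1,0,0,0],[0,1,0,0],[0,-2,1,0],[1,-2,-1,1]] U=[[1,2,-2,2],[0,1,0,-1],[0,0,-1,-2],[0,0,0,1]]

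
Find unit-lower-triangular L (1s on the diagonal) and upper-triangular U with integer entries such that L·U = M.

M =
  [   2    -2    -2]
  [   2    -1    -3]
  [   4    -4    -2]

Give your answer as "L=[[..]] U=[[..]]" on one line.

L=[[1,0,0],[1,1,0],[2,0,1]] U=[[2,-2,-2],[0,1,-1],[0,0,2]]

  row1 -= 1·row0 → [0,1,-1]
  row2 -= 2·row0 → [0,0,2]
  row2 -= 0·row1 → [0,0,2]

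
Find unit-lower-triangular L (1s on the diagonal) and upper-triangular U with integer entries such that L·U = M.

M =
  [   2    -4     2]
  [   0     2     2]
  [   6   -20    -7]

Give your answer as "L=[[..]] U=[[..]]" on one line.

  row1 -= 0·row0 → [0,2,2]
  row2 -= 3·row0 → [0,-8,-13]
  row2 -= -4·row1 → [0,0,-5]

L=[[1,0,0],[0,1,0],[3,-4,1]] U=[[2,-4,2],[0,2,2],[0,0,-5]]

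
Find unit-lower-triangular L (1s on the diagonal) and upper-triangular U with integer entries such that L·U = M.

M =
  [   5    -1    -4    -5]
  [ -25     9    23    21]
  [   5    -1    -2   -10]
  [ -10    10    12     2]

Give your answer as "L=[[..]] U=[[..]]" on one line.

L=[[1,0,0,0],[-5,1,0,0],[1,0,1,0],[-2,2,-1,1]] U=[[5,-1,-4,-5],[0,4,3,-4],[0,0,2,-5],[0,0,0,-5]]

  R1 -= -5·R0 → [0,4,3,-4]
  R2 -= 1·R0 → [0,0,2,-5]
  R3 -= -2·R0 → [0,8,4,-8]
  R2 -= 0·R1 → [0,0,2,-5]
  R3 -= 2·R1 → [0,0,-2,0]
  R3 -= -1·R2 → [0,0,0,-5]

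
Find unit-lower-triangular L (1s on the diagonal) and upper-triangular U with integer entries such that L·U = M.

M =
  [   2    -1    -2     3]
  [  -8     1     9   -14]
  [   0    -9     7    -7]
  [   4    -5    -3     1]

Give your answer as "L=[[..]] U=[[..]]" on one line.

L=[[1,0,0,0],[-4,1,0,0],[0,3,1,0],[2,1,0,1]] U=[[2,-1,-2,3],[0,-3,1,-2],[0,0,4,-1],[0,0,0,-3]]

  r1 -= -4·r0 → [0,-3,1,-2]
  r2 -= 0·r0 → [0,-9,7,-7]
  r3 -= 2·r0 → [0,-3,1,-5]
  r2 -= 3·r1 → [0,0,4,-1]
  r3 -= 1·r1 → [0,0,0,-3]
  r3 -= 0·r2 → [0,0,0,-3]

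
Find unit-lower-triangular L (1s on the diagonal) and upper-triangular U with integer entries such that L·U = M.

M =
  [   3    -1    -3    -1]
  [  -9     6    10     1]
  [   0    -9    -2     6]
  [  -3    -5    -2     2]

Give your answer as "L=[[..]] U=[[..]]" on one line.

  R1 -= -3·R0 → [0,3,1,-2]
  R2 -= 0·R0 → [0,-9,-2,6]
  R3 -= -1·R0 → [0,-6,-5,1]
  R2 -= -3·R1 → [0,0,1,0]
  R3 -= -2·R1 → [0,0,-3,-3]
  R3 -= -3·R2 → [0,0,0,-3]

L=[[1,0,0,0],[-3,1,0,0],[0,-3,1,0],[-1,-2,-3,1]] U=[[3,-1,-3,-1],[0,3,1,-2],[0,0,1,0],[0,0,0,-3]]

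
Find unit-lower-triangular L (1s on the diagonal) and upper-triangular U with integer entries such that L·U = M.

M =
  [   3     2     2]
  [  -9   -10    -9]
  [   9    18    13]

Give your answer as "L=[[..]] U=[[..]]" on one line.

  row1 -= -3·row0 → [0,-4,-3]
  row2 -= 3·row0 → [0,12,7]
  row2 -= -3·row1 → [0,0,-2]

L=[[1,0,0],[-3,1,0],[3,-3,1]] U=[[3,2,2],[0,-4,-3],[0,0,-2]]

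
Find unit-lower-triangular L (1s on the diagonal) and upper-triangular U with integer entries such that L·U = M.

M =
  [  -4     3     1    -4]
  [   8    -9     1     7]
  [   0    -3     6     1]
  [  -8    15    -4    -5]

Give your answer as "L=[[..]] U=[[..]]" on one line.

L=[[1,0,0,0],[-2,1,0,0],[0,1,1,0],[2,-3,1,1]] U=[[-4,3,1,-4],[0,-3,3,-1],[0,0,3,2],[0,0,0,-2]]

  R1 -= -2·R0 → [0,-3,3,-1]
  R2 -= 0·R0 → [0,-3,6,1]
  R3 -= 2·R0 → [0,9,-6,3]
  R2 -= 1·R1 → [0,0,3,2]
  R3 -= -3·R1 → [0,0,3,0]
  R3 -= 1·R2 → [0,0,0,-2]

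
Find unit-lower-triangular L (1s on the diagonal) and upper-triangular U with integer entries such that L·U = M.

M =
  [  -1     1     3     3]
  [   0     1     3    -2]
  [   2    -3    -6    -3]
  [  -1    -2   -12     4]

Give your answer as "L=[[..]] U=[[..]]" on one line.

  row1 -= 0·row0 → [0,1,3,-2]
  row2 -= -2·row0 → [0,-1,0,3]
  row3 -= 1·row0 → [0,-3,-15,1]
  row2 -= -1·row1 → [0,0,3,1]
  row3 -= -3·row1 → [0,0,-6,-5]
  row3 -= -2·row2 → [0,0,0,-3]

L=[[1,0,0,0],[0,1,0,0],[-2,-1,1,0],[1,-3,-2,1]] U=[[-1,1,3,3],[0,1,3,-2],[0,0,3,1],[0,0,0,-3]]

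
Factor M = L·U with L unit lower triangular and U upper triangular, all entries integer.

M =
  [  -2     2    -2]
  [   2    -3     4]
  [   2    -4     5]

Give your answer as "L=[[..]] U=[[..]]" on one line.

L=[[1,0,0],[-1,1,0],[-1,2,1]] U=[[-2,2,-2],[0,-1,2],[0,0,-1]]

  R1 -= -1·R0 → [0,-1,2]
  R2 -= -1·R0 → [0,-2,3]
  R2 -= 2·R1 → [0,0,-1]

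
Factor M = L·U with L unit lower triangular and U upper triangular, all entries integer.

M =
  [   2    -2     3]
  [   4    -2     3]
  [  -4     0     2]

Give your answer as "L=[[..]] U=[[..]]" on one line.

  R1 -= 2·R0 → [0,2,-3]
  R2 -= -2·R0 → [0,-4,8]
  R2 -= -2·R1 → [0,0,2]

L=[[1,0,0],[2,1,0],[-2,-2,1]] U=[[2,-2,3],[0,2,-3],[0,0,2]]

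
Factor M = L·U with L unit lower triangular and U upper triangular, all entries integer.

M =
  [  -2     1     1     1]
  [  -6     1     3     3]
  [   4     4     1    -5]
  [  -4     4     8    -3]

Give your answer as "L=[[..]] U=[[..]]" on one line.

L=[[1,0,0,0],[3,1,0,0],[-2,-3,1,0],[2,-1,2,1]] U=[[-2,1,1,1],[0,-2,0,0],[0,0,3,-3],[0,0,0,1]]

  r1 -= 3·r0 → [0,-2,0,0]
  r2 -= -2·r0 → [0,6,3,-3]
  r3 -= 2·r0 → [0,2,6,-5]
  r2 -= -3·r1 → [0,0,3,-3]
  r3 -= -1·r1 → [0,0,6,-5]
  r3 -= 2·r2 → [0,0,0,1]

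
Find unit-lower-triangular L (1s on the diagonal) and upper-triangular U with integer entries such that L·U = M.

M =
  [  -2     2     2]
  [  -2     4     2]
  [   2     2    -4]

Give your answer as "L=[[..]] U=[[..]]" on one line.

  r1 -= 1·r0 → [0,2,0]
  r2 -= -1·r0 → [0,4,-2]
  r2 -= 2·r1 → [0,0,-2]

L=[[1,0,0],[1,1,0],[-1,2,1]] U=[[-2,2,2],[0,2,0],[0,0,-2]]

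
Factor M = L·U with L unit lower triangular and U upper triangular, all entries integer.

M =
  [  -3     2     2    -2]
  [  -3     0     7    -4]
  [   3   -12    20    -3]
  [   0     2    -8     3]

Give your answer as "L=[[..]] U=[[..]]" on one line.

L=[[1,0,0,0],[1,1,0,0],[-1,5,1,0],[0,-1,1,1]] U=[[-3,2,2,-2],[0,-2,5,-2],[0,0,-3,5],[0,0,0,-4]]

  r1 -= 1·r0 → [0,-2,5,-2]
  r2 -= -1·r0 → [0,-10,22,-5]
  r3 -= 0·r0 → [0,2,-8,3]
  r2 -= 5·r1 → [0,0,-3,5]
  r3 -= -1·r1 → [0,0,-3,1]
  r3 -= 1·r2 → [0,0,0,-4]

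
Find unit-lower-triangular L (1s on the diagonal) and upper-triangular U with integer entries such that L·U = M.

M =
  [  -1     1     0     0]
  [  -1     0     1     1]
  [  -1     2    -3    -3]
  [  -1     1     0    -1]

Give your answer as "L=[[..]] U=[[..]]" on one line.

L=[[1,0,0,0],[1,1,0,0],[1,-1,1,0],[1,0,0,1]] U=[[-1,1,0,0],[0,-1,1,1],[0,0,-2,-2],[0,0,0,-1]]

  row1 -= 1·row0 → [0,-1,1,1]
  row2 -= 1·row0 → [0,1,-3,-3]
  row3 -= 1·row0 → [0,0,0,-1]
  row2 -= -1·row1 → [0,0,-2,-2]
  row3 -= 0·row1 → [0,0,0,-1]
  row3 -= 0·row2 → [0,0,0,-1]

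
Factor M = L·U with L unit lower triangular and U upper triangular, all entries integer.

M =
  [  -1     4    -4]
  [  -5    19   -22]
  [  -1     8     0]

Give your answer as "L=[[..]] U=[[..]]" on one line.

  row1 -= 5·row0 → [0,-1,-2]
  row2 -= 1·row0 → [0,4,4]
  row2 -= -4·row1 → [0,0,-4]

L=[[1,0,0],[5,1,0],[1,-4,1]] U=[[-1,4,-4],[0,-1,-2],[0,0,-4]]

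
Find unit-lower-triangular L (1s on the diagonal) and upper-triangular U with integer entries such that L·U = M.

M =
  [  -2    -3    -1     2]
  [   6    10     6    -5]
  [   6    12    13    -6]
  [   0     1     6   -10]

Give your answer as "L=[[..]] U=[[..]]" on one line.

L=[[1,0,0,0],[-3,1,0,0],[-3,3,1,0],[0,1,3,1]] U=[[-2,-3,-1,2],[0,1,3,1],[0,0,1,-3],[0,0,0,-2]]

  R1 -= -3·R0 → [0,1,3,1]
  R2 -= -3·R0 → [0,3,10,0]
  R3 -= 0·R0 → [0,1,6,-10]
  R2 -= 3·R1 → [0,0,1,-3]
  R3 -= 1·R1 → [0,0,3,-11]
  R3 -= 3·R2 → [0,0,0,-2]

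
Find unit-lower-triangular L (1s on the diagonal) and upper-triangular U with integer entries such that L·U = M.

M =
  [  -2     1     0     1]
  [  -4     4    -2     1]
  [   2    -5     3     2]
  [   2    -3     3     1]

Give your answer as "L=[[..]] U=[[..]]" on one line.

L=[[1,0,0,0],[2,1,0,0],[-1,-2,1,0],[-1,-1,-1,1]] U=[[-2,1,0,1],[0,2,-2,-1],[0,0,-1,1],[0,0,0,2]]

  row1 -= 2·row0 → [0,2,-2,-1]
  row2 -= -1·row0 → [0,-4,3,3]
  row3 -= -1·row0 → [0,-2,3,2]
  row2 -= -2·row1 → [0,0,-1,1]
  row3 -= -1·row1 → [0,0,1,1]
  row3 -= -1·row2 → [0,0,0,2]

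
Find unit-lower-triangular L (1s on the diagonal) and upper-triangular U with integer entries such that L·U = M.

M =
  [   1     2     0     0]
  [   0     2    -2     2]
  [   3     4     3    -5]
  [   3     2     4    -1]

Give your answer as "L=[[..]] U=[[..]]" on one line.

L=[[1,0,0,0],[0,1,0,0],[3,-1,1,0],[3,-2,0,1]] U=[[1,2,0,0],[0,2,-2,2],[0,0,1,-3],[0,0,0,3]]

  R1 -= 0·R0 → [0,2,-2,2]
  R2 -= 3·R0 → [0,-2,3,-5]
  R3 -= 3·R0 → [0,-4,4,-1]
  R2 -= -1·R1 → [0,0,1,-3]
  R3 -= -2·R1 → [0,0,0,3]
  R3 -= 0·R2 → [0,0,0,3]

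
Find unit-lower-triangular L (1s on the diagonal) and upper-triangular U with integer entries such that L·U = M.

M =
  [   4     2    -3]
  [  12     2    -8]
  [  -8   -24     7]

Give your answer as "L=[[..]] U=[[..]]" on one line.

  row1 -= 3·row0 → [0,-4,1]
  row2 -= -2·row0 → [0,-20,1]
  row2 -= 5·row1 → [0,0,-4]

L=[[1,0,0],[3,1,0],[-2,5,1]] U=[[4,2,-3],[0,-4,1],[0,0,-4]]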